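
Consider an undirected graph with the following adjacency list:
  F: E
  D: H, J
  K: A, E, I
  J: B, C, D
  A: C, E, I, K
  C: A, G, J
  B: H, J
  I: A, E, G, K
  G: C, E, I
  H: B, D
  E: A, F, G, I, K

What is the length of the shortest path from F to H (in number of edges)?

Distance 0: F.
Distance 1: E.
Distance 2: A, G, I, K.
Distance 3: C.
Distance 4: J.
Distance 5: B, D.
Distance 6: H — contains H.

6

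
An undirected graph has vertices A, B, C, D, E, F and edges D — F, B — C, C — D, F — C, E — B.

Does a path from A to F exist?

No

A has no edges, so nothing is reachable from it.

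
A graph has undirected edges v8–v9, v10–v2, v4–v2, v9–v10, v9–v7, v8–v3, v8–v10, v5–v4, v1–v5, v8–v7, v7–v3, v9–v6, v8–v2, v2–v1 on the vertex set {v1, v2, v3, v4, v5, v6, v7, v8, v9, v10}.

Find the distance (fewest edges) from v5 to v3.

Distance 0: v5.
Distance 1: v1, v4.
Distance 2: v2.
Distance 3: v8, v10.
Distance 4: v3, v7, v9 — contains v3.

4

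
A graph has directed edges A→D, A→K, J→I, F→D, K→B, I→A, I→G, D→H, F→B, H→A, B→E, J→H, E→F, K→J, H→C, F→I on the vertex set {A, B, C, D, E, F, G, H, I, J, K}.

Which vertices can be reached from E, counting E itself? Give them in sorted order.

Start at E.
Its neighbours: F.
Then their neighbours: B, D, I.
Then next layer: A, G, H.
Then next layer: C, K.
Then next layer: J.
Every vertex is now reached.

A, B, C, D, E, F, G, H, I, J, K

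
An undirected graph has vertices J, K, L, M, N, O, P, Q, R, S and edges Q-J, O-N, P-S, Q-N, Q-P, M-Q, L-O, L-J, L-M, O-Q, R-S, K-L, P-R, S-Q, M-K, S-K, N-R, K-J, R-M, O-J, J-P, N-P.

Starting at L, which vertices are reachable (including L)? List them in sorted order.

J, K, L, M, N, O, P, Q, R, S

Start at L.
Its neighbours: J, K, M, O.
Then their neighbours: N, P, Q, R, S.
Every vertex is now reached.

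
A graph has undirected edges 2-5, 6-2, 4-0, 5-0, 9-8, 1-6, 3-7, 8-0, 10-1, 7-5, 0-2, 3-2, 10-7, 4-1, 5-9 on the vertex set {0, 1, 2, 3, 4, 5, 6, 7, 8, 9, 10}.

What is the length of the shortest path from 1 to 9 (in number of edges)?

Distance 0: 1.
Distance 1: 4, 6, 10.
Distance 2: 0, 2, 7.
Distance 3: 3, 5, 8.
Distance 4: 9 — contains 9.

4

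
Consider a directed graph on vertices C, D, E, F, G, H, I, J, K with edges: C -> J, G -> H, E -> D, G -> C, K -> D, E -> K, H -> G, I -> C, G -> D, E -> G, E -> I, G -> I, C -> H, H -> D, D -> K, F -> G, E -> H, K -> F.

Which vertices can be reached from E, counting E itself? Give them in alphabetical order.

C, D, E, F, G, H, I, J, K

Start at E.
Its neighbours: D, G, H, I, K.
Then their neighbours: C, F.
Then next layer: J.
Every vertex is now reached.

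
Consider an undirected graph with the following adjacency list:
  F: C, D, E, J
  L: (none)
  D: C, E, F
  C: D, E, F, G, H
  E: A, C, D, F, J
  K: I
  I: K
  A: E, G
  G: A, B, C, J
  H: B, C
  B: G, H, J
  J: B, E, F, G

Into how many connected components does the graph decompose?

From A: component {A, B, C, D, E, F, G, H, J}.
From I: component {I, K}.
From L: component {L}.
That's 3 components.

3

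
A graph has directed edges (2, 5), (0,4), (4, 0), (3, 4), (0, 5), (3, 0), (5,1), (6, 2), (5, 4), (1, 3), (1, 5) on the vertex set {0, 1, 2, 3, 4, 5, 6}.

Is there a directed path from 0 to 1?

Yes

Explore from 0.
Distance 1: reach 4, 5.
Distance 2: reach 1.
Found 1.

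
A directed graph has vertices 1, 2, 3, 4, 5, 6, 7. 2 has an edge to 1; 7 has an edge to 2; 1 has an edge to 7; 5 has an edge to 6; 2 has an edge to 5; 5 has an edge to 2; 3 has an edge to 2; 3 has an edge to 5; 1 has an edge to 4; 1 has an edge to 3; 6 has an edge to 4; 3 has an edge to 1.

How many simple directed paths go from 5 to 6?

5→6

1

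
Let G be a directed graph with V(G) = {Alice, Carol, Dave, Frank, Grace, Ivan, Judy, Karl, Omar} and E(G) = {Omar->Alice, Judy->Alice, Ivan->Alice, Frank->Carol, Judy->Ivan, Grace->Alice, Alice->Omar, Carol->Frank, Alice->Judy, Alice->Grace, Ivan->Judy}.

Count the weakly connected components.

From Alice: component {Alice, Grace, Ivan, Judy, Omar}.
From Carol: component {Carol, Frank}.
From Dave: component {Dave}.
From Karl: component {Karl}.
That's 4 components.

4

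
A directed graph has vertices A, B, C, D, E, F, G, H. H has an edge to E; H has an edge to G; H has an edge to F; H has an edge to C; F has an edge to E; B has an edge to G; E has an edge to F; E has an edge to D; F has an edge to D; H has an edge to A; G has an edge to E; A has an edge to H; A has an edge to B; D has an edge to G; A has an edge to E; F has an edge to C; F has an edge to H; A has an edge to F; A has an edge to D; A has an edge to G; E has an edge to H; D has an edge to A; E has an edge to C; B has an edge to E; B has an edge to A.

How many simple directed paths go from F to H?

F→D→A→B→E→H
F→D→A→B→G→E→H
F→D→A→E→H
F→D→A→G→E→H
F→D→A→H
F→D→G→E→H
F→E→D→A→H
F→E→H
F→H

9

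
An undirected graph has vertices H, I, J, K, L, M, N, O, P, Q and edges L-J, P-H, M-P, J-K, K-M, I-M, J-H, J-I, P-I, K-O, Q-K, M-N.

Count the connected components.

From H: component {H, I, J, K, L, M, N, O, P, Q}.
That's 1 component.

1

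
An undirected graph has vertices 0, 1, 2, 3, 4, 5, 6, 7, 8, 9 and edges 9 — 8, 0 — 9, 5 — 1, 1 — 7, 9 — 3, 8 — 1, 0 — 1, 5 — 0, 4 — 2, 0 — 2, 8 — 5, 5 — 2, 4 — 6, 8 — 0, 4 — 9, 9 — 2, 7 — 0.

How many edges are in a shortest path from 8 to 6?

Distance 0: 8.
Distance 1: 0, 1, 5, 9.
Distance 2: 2, 3, 4, 7.
Distance 3: 6 — contains 6.

3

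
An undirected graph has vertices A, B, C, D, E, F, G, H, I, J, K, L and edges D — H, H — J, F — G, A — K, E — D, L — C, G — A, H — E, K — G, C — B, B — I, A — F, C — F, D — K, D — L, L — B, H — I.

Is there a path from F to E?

Explore from F.
Distance 1: reach A, C, G.
Distance 2: reach B, K, L.
Distance 3: reach D, I.
Distance 4: reach E, H.
Found E.

Yes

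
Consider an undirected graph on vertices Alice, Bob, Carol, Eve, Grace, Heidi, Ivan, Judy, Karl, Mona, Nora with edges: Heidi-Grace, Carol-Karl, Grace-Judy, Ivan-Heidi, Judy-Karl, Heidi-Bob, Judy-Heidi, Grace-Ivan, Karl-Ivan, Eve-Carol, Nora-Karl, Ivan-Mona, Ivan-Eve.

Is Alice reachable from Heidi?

Explore from Heidi.
Distance 1: reach Bob, Grace, Ivan, Judy.
Distance 2: reach Eve, Karl, Mona.
Distance 3: reach Carol, Nora.
The search is exhausted without reaching Alice; it lies in a different component.

No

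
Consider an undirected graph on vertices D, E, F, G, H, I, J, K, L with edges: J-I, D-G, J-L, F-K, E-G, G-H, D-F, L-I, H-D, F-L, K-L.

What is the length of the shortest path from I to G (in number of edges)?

4

Distance 0: I.
Distance 1: J, L.
Distance 2: F, K.
Distance 3: D.
Distance 4: G, H — contains G.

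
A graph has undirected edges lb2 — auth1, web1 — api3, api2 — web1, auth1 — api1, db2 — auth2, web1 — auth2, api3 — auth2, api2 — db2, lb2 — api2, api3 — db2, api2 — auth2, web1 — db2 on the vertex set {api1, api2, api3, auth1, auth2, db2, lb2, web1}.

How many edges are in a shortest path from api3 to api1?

Distance 0: api3.
Distance 1: auth2, db2, web1.
Distance 2: api2.
Distance 3: lb2.
Distance 4: auth1.
Distance 5: api1 — contains api1.

5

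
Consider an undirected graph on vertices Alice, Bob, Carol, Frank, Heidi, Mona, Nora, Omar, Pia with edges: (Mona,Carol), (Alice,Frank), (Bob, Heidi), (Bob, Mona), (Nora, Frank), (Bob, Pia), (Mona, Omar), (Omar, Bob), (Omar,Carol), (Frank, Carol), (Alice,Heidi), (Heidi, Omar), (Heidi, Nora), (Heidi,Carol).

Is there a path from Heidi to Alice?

Yes

Explore from Heidi.
Distance 1: reach Alice, Bob, Carol, Nora, Omar.
Found Alice.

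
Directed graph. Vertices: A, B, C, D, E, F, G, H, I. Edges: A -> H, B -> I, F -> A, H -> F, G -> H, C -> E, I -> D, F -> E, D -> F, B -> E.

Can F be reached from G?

Yes

Explore from G.
Distance 1: reach H.
Distance 2: reach F.
Found F.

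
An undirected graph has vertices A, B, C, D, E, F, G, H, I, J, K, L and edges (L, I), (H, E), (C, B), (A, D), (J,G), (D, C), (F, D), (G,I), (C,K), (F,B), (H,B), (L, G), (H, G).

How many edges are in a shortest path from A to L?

Distance 0: A.
Distance 1: D.
Distance 2: C, F.
Distance 3: B, K.
Distance 4: H.
Distance 5: E, G.
Distance 6: I, J, L — contains L.

6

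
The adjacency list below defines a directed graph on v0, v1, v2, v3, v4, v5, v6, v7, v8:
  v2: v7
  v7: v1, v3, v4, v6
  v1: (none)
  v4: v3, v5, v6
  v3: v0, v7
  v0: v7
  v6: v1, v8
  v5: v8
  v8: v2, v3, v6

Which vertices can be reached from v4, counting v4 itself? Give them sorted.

Start at v4.
Its neighbours: v3, v5, v6.
Then their neighbours: v0, v1, v7, v8.
Then next layer: v2.
Every vertex is now reached.

v0, v1, v2, v3, v4, v5, v6, v7, v8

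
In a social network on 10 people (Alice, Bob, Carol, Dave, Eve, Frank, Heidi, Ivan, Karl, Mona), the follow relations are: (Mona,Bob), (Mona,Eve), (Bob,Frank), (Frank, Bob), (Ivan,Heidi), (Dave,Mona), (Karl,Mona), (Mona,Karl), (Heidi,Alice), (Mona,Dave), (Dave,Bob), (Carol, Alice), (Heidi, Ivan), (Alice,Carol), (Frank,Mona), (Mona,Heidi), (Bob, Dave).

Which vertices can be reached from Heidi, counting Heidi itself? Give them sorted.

Start at Heidi.
Its neighbours: Alice, Ivan.
Then their neighbours: Carol.
Nothing further is reachable.

Alice, Carol, Heidi, Ivan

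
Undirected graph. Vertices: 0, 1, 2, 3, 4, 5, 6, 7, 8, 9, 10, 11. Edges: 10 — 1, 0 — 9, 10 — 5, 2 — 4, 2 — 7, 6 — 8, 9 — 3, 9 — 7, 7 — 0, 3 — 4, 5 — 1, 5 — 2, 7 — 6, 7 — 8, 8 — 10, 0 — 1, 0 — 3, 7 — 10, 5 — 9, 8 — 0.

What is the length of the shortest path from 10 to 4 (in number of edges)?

3

Distance 0: 10.
Distance 1: 1, 5, 7, 8.
Distance 2: 0, 2, 6, 9.
Distance 3: 3, 4 — contains 4.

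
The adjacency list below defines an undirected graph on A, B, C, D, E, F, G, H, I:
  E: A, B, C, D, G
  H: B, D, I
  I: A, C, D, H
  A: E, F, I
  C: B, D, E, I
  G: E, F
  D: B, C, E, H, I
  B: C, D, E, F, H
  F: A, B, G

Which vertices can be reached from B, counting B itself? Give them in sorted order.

Start at B.
Its neighbours: C, D, E, F, H.
Then their neighbours: A, G, I.
Every vertex is now reached.

A, B, C, D, E, F, G, H, I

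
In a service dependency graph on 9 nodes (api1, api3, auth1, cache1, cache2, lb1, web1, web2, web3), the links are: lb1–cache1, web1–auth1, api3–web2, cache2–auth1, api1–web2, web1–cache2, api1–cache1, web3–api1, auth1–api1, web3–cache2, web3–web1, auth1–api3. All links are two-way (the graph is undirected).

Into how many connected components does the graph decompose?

1

From api1: component {api1, api3, auth1, cache1, cache2, lb1, web1, web2, web3}.
That's 1 component.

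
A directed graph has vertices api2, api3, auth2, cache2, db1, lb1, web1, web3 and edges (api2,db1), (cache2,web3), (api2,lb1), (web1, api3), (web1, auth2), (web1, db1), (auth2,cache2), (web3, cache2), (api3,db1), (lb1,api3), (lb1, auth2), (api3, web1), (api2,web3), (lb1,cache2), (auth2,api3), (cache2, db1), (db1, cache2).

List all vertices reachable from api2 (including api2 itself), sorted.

api2, api3, auth2, cache2, db1, lb1, web1, web3

Start at api2.
Its neighbours: db1, lb1, web3.
Then their neighbours: api3, auth2, cache2.
Then next layer: web1.
Every vertex is now reached.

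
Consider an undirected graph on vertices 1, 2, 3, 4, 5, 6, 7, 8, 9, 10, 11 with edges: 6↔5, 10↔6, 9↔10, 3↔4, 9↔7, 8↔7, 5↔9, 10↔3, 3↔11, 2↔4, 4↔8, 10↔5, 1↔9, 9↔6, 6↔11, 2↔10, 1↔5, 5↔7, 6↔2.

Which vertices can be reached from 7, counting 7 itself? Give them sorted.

1, 2, 3, 4, 5, 6, 7, 8, 9, 10, 11

Start at 7.
Its neighbours: 5, 8, 9.
Then their neighbours: 1, 4, 6, 10.
Then next layer: 2, 3, 11.
Every vertex is now reached.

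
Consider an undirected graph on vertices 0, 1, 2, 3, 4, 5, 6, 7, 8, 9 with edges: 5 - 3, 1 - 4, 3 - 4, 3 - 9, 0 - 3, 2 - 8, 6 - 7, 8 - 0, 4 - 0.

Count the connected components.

2

From 0: component {0, 1, 2, 3, 4, 5, 8, 9}.
From 6: component {6, 7}.
That's 2 components.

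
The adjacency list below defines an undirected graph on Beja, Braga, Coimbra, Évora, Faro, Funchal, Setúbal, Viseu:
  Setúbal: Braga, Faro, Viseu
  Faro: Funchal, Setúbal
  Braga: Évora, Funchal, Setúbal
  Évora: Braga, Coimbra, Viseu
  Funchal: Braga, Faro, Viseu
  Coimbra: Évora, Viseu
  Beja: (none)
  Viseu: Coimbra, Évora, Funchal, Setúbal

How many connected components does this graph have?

2

From Beja: component {Beja}.
From Braga: component {Braga, Coimbra, Évora, Faro, Funchal, Setúbal, Viseu}.
That's 2 components.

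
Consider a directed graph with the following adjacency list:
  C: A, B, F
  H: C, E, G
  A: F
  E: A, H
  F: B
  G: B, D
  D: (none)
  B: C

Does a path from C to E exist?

No

Explore from C.
Distance 1: reach A, B, F.
The search from C is exhausted; no directed path reaches E.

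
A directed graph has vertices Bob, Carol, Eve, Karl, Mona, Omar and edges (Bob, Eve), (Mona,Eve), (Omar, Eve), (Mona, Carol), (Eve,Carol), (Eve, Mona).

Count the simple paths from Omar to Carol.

2

Omar→Eve→Carol
Omar→Eve→Mona→Carol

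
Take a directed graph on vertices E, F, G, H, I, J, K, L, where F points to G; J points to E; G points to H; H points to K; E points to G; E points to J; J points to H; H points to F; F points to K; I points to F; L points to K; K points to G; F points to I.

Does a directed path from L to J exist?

Explore from L.
Distance 1: reach K.
Distance 2: reach G.
Distance 3: reach H.
Distance 4: reach F.
Distance 5: reach I.
The search from L is exhausted; no directed path reaches J.

No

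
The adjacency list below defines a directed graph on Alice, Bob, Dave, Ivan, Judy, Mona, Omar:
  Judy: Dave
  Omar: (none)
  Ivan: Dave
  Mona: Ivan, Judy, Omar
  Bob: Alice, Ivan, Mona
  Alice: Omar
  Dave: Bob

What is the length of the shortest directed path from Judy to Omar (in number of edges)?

Distance 0: Judy.
Distance 1: Dave.
Distance 2: Bob.
Distance 3: Alice, Ivan, Mona.
Distance 4: Omar — contains Omar.

4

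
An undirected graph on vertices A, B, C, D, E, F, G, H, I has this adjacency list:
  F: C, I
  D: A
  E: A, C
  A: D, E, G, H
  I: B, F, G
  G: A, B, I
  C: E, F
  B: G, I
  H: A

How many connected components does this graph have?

From A: component {A, B, C, D, E, F, G, H, I}.
That's 1 component.

1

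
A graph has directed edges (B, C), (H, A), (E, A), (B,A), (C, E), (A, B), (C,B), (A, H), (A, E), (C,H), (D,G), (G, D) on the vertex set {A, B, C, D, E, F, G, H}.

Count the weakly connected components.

3

From A: component {A, B, C, E, H}.
From D: component {D, G}.
From F: component {F}.
That's 3 components.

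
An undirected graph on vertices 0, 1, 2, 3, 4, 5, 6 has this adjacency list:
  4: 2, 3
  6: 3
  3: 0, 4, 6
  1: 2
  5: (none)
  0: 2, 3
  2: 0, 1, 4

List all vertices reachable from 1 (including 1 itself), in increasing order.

0, 1, 2, 3, 4, 6

Start at 1.
Its neighbours: 2.
Then their neighbours: 0, 4.
Then next layer: 3.
Then next layer: 6.
Nothing further is reachable.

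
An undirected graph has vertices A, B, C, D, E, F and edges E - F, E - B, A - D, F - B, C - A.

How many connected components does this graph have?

From A: component {A, C, D}.
From B: component {B, E, F}.
That's 2 components.

2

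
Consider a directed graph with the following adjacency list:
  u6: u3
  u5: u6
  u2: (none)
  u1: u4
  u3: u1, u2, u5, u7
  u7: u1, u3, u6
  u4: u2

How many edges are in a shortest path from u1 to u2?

2

Distance 0: u1.
Distance 1: u4.
Distance 2: u2 — contains u2.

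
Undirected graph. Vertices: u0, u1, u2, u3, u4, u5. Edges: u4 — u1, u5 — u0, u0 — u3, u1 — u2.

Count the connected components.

From u0: component {u0, u3, u5}.
From u1: component {u1, u2, u4}.
That's 2 components.

2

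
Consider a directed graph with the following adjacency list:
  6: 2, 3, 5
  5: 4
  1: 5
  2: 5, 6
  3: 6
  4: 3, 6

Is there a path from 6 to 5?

Yes

Explore from 6.
Distance 1: reach 2, 3, 5.
Found 5.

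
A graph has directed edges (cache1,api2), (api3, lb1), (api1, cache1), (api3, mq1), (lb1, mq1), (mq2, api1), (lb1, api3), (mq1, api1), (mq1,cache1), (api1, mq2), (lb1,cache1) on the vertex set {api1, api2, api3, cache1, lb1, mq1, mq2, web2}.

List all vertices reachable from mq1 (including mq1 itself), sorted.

api1, api2, cache1, mq1, mq2

Start at mq1.
Its neighbours: api1, cache1.
Then their neighbours: api2, mq2.
Nothing further is reachable.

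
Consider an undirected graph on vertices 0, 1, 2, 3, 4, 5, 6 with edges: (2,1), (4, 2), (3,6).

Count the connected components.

4

From 0: component {0}.
From 1: component {1, 2, 4}.
From 3: component {3, 6}.
From 5: component {5}.
That's 4 components.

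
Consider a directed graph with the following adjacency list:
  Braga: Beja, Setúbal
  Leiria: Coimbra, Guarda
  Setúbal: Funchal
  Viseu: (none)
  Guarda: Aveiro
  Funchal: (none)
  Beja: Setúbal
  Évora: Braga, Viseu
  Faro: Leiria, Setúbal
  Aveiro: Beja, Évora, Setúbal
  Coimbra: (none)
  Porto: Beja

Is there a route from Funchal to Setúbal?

No

Funchal has no outgoing edges, so nothing is reachable from it.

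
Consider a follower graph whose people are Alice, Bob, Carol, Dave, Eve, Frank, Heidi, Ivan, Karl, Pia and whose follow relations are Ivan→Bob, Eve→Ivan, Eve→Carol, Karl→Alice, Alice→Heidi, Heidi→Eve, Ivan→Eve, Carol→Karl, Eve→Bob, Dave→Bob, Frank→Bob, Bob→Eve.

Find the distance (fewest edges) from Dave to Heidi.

Distance 0: Dave.
Distance 1: Bob.
Distance 2: Eve.
Distance 3: Carol, Ivan.
Distance 4: Karl.
Distance 5: Alice.
Distance 6: Heidi — contains Heidi.

6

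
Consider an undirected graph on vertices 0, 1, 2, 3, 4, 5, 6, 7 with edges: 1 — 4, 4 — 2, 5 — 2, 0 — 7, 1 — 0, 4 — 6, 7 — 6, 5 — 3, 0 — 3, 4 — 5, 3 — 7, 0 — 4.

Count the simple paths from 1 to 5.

15

1–0–3–5
1–0–3–7–6–4–2–5
1–0–3–7–6–4–5
1–0–4–2–5
1–0–4–5
1–0–4–6–7–3–5
1–0–7–3–5
1–0–7–6–4–2–5
1–0–7–6–4–5
1–4–0–3–5
1–4–0–7–3–5
1–4–2–5
1–4–5
1–4–6–7–0–3–5
1–4–6–7–3–5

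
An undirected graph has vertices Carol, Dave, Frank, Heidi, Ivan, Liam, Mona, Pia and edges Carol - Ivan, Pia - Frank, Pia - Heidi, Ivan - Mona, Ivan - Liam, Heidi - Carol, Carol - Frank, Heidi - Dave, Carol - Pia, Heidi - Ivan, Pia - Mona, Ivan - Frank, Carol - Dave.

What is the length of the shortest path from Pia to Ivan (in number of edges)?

2

Distance 0: Pia.
Distance 1: Carol, Frank, Heidi, Mona.
Distance 2: Dave, Ivan — contains Ivan.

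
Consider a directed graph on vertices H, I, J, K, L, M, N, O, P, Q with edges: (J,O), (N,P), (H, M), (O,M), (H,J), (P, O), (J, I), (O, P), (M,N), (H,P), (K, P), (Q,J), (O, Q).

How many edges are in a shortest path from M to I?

6

Distance 0: M.
Distance 1: N.
Distance 2: P.
Distance 3: O.
Distance 4: Q.
Distance 5: J.
Distance 6: I — contains I.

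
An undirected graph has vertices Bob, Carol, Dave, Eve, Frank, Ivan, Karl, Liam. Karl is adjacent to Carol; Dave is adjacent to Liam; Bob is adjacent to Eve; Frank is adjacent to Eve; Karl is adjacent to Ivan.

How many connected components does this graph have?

3

From Bob: component {Bob, Eve, Frank}.
From Carol: component {Carol, Ivan, Karl}.
From Dave: component {Dave, Liam}.
That's 3 components.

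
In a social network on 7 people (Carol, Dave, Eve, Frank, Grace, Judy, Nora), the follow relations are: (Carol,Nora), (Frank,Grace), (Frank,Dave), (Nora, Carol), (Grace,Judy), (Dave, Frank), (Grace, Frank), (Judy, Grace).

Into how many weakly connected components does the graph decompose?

From Carol: component {Carol, Nora}.
From Dave: component {Dave, Frank, Grace, Judy}.
From Eve: component {Eve}.
That's 3 components.

3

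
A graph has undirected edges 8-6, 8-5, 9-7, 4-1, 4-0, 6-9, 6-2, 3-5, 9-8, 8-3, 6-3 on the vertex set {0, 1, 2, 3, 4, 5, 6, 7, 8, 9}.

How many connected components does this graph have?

From 0: component {0, 1, 4}.
From 2: component {2, 3, 5, 6, 7, 8, 9}.
That's 2 components.

2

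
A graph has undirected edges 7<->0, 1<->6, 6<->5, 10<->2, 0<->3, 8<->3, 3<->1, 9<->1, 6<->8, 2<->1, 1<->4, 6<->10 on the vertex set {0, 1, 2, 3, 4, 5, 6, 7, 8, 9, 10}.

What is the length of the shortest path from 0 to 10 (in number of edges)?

4

Distance 0: 0.
Distance 1: 3, 7.
Distance 2: 1, 8.
Distance 3: 2, 4, 6, 9.
Distance 4: 5, 10 — contains 10.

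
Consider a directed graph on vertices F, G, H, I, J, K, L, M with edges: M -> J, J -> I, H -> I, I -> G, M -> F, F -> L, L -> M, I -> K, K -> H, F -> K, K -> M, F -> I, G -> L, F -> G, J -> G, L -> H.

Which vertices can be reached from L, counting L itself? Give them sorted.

F, G, H, I, J, K, L, M

Start at L.
Its neighbours: H, M.
Then their neighbours: F, I, J.
Then next layer: G, K.
Every vertex is now reached.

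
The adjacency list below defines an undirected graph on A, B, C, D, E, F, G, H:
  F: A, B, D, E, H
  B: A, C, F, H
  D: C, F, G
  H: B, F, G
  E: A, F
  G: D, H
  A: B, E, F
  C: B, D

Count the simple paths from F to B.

F–A–B
F–B
F–D–C–B
F–D–G–H–B
F–E–A–B
F–H–B
F–H–G–D–C–B

7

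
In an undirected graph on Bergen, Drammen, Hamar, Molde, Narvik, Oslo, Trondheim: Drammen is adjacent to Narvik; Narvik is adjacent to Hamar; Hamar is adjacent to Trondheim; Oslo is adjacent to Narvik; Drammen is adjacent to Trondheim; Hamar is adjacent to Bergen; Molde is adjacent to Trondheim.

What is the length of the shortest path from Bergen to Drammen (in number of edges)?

Distance 0: Bergen.
Distance 1: Hamar.
Distance 2: Narvik, Trondheim.
Distance 3: Drammen, Molde, Oslo — contains Drammen.

3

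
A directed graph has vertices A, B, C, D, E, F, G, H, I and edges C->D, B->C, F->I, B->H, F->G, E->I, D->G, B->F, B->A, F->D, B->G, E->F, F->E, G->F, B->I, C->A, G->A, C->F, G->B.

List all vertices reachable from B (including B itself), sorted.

Start at B.
Its neighbours: A, C, F, G, H, I.
Then their neighbours: D, E.
Every vertex is now reached.

A, B, C, D, E, F, G, H, I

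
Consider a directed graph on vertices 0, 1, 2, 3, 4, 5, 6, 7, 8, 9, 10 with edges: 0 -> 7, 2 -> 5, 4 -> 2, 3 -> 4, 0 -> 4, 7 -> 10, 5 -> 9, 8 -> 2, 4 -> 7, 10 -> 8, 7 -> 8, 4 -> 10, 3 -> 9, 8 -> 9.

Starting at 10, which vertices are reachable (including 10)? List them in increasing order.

2, 5, 8, 9, 10

Start at 10.
Its neighbours: 8.
Then their neighbours: 2, 9.
Then next layer: 5.
Nothing further is reachable.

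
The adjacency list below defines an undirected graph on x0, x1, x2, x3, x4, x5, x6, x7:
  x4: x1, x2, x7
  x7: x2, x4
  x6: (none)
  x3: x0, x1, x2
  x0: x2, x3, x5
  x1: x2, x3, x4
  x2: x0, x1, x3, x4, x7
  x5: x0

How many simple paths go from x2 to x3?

x2–x0–x3
x2–x1–x3
x2–x3
x2–x4–x1–x3
x2–x7–x4–x1–x3

5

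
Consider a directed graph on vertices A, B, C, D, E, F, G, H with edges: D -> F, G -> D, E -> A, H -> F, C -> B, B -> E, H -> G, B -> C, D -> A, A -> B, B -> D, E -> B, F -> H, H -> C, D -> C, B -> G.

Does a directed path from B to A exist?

Yes

Explore from B.
Distance 1: reach C, D, E, G.
Distance 2: reach A, F.
Found A.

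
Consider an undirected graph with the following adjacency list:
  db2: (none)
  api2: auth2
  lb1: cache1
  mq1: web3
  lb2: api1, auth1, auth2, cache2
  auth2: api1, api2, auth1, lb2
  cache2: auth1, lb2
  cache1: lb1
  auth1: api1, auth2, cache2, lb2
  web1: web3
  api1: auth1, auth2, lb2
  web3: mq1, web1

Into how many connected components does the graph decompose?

From api1: component {api1, api2, auth1, auth2, cache2, lb2}.
From cache1: component {cache1, lb1}.
From db2: component {db2}.
From mq1: component {mq1, web1, web3}.
That's 4 components.

4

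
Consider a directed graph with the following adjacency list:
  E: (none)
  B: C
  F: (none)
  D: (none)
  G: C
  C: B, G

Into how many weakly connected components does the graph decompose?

4

From B: component {B, C, G}.
From D: component {D}.
From E: component {E}.
From F: component {F}.
That's 4 components.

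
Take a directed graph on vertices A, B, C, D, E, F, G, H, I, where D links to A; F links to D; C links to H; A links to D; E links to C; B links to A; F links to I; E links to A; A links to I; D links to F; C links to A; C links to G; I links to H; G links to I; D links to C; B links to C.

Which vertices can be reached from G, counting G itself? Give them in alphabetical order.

G, H, I

Start at G.
Its neighbours: I.
Then their neighbours: H.
Nothing further is reachable.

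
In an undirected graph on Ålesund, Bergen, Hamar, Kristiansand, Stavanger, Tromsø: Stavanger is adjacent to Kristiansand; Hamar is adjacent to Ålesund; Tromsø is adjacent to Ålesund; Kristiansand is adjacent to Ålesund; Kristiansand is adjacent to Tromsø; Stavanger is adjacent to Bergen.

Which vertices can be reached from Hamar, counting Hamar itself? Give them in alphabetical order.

Ålesund, Bergen, Hamar, Kristiansand, Stavanger, Tromsø

Start at Hamar.
Its neighbours: Ålesund.
Then their neighbours: Kristiansand, Tromsø.
Then next layer: Stavanger.
Then next layer: Bergen.
Every vertex is now reached.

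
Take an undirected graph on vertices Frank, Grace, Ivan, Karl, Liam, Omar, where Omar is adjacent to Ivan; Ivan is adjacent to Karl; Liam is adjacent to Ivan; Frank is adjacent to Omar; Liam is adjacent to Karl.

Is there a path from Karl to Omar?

Explore from Karl.
Distance 1: reach Ivan, Liam.
Distance 2: reach Omar.
Found Omar.

Yes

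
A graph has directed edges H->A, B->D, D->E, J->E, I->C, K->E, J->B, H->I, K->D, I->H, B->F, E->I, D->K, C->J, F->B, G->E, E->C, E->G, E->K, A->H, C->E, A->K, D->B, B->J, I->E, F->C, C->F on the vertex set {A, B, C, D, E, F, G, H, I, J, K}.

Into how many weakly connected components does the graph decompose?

From A: component {A, B, C, D, E, F, G, H, I, J, K}.
That's 1 component.

1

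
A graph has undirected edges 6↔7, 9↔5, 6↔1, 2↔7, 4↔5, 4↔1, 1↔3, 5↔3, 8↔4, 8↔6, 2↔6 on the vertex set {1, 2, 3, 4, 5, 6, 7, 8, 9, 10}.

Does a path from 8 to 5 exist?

Yes

Explore from 8.
Distance 1: reach 4, 6.
Distance 2: reach 1, 2, 5, 7.
Found 5.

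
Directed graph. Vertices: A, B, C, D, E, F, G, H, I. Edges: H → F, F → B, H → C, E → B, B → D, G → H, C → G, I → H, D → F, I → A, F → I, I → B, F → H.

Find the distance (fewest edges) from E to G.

6

Distance 0: E.
Distance 1: B.
Distance 2: D.
Distance 3: F.
Distance 4: H, I.
Distance 5: A, C.
Distance 6: G — contains G.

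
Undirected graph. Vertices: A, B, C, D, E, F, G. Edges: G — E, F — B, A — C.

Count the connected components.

From A: component {A, C}.
From B: component {B, F}.
From D: component {D}.
From E: component {E, G}.
That's 4 components.

4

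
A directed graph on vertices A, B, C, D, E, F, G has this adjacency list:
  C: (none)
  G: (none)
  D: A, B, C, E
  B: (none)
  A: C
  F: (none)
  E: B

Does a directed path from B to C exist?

B has no outgoing edges, so nothing is reachable from it.

No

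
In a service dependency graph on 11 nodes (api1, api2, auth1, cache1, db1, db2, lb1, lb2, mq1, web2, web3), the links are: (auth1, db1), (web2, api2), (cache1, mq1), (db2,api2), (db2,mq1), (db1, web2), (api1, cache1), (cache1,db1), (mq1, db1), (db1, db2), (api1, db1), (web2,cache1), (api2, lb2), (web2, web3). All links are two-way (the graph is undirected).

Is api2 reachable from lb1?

No

lb1 has no edges, so nothing is reachable from it.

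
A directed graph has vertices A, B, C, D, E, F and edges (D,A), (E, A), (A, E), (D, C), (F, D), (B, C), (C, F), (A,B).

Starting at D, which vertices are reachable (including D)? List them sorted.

Start at D.
Its neighbours: A, C.
Then their neighbours: B, E, F.
Every vertex is now reached.

A, B, C, D, E, F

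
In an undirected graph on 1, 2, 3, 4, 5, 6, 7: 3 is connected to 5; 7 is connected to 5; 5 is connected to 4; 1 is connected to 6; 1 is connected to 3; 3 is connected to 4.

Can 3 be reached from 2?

No

2 has no edges, so nothing is reachable from it.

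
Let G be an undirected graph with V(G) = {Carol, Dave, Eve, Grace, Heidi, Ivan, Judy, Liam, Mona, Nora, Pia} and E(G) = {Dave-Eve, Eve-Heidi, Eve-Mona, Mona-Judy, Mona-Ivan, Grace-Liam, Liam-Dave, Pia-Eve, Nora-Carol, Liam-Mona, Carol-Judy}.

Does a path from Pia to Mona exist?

Yes

Explore from Pia.
Distance 1: reach Eve.
Distance 2: reach Dave, Heidi, Mona.
Found Mona.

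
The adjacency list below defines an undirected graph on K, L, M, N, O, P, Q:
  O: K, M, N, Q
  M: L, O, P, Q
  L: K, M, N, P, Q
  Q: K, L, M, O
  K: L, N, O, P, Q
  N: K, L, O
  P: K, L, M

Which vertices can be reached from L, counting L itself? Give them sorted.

Start at L.
Its neighbours: K, M, N, P, Q.
Then their neighbours: O.
Every vertex is now reached.

K, L, M, N, O, P, Q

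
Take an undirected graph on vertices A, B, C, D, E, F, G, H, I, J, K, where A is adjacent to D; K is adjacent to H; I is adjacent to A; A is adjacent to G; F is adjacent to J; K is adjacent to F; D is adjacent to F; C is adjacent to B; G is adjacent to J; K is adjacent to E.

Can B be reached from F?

Explore from F.
Distance 1: reach D, J, K.
Distance 2: reach A, E, G, H.
Distance 3: reach I.
The search is exhausted without reaching B; it lies in a different component.

No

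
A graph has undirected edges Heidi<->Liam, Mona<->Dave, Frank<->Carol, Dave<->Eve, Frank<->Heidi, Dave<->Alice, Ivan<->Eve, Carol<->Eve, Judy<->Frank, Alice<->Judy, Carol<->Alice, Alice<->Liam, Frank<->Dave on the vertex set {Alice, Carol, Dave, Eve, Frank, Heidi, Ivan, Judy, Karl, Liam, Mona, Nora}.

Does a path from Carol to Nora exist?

No

Explore from Carol.
Distance 1: reach Alice, Eve, Frank.
Distance 2: reach Dave, Heidi, Ivan, Judy, Liam.
Distance 3: reach Mona.
The search is exhausted without reaching Nora; it lies in a different component.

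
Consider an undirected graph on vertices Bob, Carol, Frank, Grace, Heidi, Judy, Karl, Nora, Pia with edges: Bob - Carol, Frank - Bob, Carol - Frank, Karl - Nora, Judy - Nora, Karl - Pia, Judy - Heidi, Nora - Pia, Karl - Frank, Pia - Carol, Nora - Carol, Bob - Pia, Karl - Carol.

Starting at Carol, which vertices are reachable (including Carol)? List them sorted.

Start at Carol.
Its neighbours: Bob, Frank, Karl, Nora, Pia.
Then their neighbours: Judy.
Then next layer: Heidi.
Nothing further is reachable.

Bob, Carol, Frank, Heidi, Judy, Karl, Nora, Pia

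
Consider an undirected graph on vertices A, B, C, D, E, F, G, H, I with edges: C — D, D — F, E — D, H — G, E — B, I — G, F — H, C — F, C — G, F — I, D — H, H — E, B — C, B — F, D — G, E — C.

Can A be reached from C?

Explore from C.
Distance 1: reach B, D, E, F, G.
Distance 2: reach H, I.
The search is exhausted without reaching A; it lies in a different component.

No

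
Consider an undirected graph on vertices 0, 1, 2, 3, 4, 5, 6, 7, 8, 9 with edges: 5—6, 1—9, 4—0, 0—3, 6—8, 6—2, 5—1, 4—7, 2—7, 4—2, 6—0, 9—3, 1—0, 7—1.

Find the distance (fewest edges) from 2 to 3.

3

Distance 0: 2.
Distance 1: 4, 6, 7.
Distance 2: 0, 1, 5, 8.
Distance 3: 3, 9 — contains 3.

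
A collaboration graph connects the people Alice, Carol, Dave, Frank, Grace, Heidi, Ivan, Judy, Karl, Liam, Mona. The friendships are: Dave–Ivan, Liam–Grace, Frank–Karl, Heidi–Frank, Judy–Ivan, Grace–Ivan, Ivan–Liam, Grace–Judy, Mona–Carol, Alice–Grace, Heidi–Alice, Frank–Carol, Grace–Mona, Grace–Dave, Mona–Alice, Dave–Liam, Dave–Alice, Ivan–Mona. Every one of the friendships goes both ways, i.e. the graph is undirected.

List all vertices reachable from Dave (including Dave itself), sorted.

Alice, Carol, Dave, Frank, Grace, Heidi, Ivan, Judy, Karl, Liam, Mona

Start at Dave.
Its neighbours: Alice, Grace, Ivan, Liam.
Then their neighbours: Heidi, Judy, Mona.
Then next layer: Carol, Frank.
Then next layer: Karl.
Every vertex is now reached.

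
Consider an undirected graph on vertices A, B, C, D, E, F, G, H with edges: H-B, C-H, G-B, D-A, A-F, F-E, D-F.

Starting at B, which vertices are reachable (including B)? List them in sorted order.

B, C, G, H

Start at B.
Its neighbours: G, H.
Then their neighbours: C.
Nothing further is reachable.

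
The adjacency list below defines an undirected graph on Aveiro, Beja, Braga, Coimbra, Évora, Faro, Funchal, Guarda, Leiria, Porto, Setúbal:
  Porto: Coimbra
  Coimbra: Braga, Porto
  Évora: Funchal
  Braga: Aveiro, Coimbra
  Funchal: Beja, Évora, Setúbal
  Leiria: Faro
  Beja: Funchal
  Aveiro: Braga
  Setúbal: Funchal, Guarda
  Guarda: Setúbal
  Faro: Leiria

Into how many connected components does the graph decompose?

From Aveiro: component {Aveiro, Braga, Coimbra, Porto}.
From Beja: component {Beja, Évora, Funchal, Guarda, Setúbal}.
From Faro: component {Faro, Leiria}.
That's 3 components.

3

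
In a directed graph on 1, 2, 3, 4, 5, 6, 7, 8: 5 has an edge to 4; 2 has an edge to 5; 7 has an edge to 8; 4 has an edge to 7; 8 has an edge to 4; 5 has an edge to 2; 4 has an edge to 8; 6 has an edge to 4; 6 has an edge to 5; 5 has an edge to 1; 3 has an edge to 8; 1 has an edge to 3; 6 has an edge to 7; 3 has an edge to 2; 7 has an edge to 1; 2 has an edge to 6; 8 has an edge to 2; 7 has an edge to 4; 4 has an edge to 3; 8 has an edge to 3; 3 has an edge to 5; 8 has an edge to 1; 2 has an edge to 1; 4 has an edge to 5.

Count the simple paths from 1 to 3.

1

1→3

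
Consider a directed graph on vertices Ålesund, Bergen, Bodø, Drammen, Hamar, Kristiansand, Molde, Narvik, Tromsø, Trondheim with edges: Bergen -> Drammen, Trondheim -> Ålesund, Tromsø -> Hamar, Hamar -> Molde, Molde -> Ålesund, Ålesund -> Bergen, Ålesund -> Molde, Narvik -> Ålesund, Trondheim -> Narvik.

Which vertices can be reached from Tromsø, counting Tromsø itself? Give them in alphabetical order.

Ålesund, Bergen, Drammen, Hamar, Molde, Tromsø

Start at Tromsø.
Its neighbours: Hamar.
Then their neighbours: Molde.
Then next layer: Ålesund.
Then next layer: Bergen.
Then next layer: Drammen.
Nothing further is reachable.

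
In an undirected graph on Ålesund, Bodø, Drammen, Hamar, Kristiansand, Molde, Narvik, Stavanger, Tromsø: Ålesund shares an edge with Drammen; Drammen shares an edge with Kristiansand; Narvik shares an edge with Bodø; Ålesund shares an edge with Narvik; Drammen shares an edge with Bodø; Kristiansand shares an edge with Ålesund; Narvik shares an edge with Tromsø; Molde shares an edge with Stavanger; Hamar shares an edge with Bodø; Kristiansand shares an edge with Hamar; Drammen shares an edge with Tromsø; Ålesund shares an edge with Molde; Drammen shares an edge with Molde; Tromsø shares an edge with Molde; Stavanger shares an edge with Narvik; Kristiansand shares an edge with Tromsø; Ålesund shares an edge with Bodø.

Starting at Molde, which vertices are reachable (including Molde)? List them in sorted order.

Ålesund, Bodø, Drammen, Hamar, Kristiansand, Molde, Narvik, Stavanger, Tromsø

Start at Molde.
Its neighbours: Ålesund, Drammen, Stavanger, Tromsø.
Then their neighbours: Bodø, Kristiansand, Narvik.
Then next layer: Hamar.
Every vertex is now reached.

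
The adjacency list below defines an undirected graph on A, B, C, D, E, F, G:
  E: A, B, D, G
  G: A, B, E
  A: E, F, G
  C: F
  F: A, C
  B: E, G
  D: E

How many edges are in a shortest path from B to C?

Distance 0: B.
Distance 1: E, G.
Distance 2: A, D.
Distance 3: F.
Distance 4: C — contains C.

4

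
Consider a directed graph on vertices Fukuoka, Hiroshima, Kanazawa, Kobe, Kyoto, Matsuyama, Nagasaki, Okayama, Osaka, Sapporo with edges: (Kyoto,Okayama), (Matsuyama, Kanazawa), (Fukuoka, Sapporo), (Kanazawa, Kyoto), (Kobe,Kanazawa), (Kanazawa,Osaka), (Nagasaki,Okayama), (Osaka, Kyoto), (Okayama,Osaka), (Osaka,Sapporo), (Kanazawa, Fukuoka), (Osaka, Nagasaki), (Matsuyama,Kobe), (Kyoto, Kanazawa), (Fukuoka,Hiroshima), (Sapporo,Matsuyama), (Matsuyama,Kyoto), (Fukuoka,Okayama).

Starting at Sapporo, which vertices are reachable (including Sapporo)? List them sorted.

Fukuoka, Hiroshima, Kanazawa, Kobe, Kyoto, Matsuyama, Nagasaki, Okayama, Osaka, Sapporo

Start at Sapporo.
Its neighbours: Matsuyama.
Then their neighbours: Kanazawa, Kobe, Kyoto.
Then next layer: Fukuoka, Okayama, Osaka.
Then next layer: Hiroshima, Nagasaki.
Every vertex is now reached.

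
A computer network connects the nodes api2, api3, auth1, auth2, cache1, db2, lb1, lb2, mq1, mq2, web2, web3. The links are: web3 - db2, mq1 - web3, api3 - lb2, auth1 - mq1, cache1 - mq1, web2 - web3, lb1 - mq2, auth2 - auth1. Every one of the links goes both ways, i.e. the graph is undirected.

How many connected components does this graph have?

4

From api2: component {api2}.
From api3: component {api3, lb2}.
From auth1: component {auth1, auth2, cache1, db2, mq1, web2, web3}.
From lb1: component {lb1, mq2}.
That's 4 components.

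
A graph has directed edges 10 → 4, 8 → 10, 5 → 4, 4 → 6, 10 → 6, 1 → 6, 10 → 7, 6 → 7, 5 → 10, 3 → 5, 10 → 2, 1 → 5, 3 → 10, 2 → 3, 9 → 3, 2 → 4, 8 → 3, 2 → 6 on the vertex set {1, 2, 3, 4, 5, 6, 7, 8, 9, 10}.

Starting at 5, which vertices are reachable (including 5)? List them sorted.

Start at 5.
Its neighbours: 4, 10.
Then their neighbours: 2, 6, 7.
Then next layer: 3.
Nothing further is reachable.

2, 3, 4, 5, 6, 7, 10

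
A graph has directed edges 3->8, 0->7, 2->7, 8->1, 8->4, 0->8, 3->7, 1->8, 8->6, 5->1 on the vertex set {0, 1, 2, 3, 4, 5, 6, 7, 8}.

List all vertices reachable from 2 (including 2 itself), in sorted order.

Start at 2.
Its neighbours: 7.
Nothing further is reachable.

2, 7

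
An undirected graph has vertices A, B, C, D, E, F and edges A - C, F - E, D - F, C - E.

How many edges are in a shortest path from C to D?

Distance 0: C.
Distance 1: A, E.
Distance 2: F.
Distance 3: D — contains D.

3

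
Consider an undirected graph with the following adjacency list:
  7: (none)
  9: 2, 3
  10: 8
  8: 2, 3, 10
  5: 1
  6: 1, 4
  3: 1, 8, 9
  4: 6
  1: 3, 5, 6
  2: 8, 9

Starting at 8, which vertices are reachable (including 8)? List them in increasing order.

1, 2, 3, 4, 5, 6, 8, 9, 10

Start at 8.
Its neighbours: 2, 3, 10.
Then their neighbours: 1, 9.
Then next layer: 5, 6.
Then next layer: 4.
Nothing further is reachable.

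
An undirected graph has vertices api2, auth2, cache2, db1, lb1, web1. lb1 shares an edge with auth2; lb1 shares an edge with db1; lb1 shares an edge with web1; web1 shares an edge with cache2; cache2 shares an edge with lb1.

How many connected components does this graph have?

From api2: component {api2}.
From auth2: component {auth2, cache2, db1, lb1, web1}.
That's 2 components.

2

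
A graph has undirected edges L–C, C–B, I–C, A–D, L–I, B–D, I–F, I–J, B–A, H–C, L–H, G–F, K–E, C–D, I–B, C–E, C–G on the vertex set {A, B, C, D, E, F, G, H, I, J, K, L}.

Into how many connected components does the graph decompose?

1

From A: component {A, B, C, D, E, F, G, H, I, J, K, L}.
That's 1 component.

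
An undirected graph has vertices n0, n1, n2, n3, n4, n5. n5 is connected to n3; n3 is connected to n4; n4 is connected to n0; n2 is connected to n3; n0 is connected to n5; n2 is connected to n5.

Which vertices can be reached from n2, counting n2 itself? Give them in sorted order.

Start at n2.
Its neighbours: n3, n5.
Then their neighbours: n0, n4.
Nothing further is reachable.

n0, n2, n3, n4, n5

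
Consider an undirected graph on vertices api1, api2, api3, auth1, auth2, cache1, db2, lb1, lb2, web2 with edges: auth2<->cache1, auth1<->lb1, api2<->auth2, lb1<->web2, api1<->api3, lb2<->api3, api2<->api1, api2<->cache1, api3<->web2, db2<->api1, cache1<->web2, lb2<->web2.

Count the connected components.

From api1: component {api1, api2, api3, auth1, auth2, cache1, db2, lb1, lb2, web2}.
That's 1 component.

1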